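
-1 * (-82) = 82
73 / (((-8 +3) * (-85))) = 73 / 425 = 0.17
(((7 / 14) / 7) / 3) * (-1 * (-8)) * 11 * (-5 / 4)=-55 / 21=-2.62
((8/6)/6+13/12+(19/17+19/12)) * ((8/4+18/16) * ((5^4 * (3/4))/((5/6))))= 1915625/272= 7042.74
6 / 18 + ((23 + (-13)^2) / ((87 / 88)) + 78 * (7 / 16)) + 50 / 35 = 1121017 / 4872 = 230.09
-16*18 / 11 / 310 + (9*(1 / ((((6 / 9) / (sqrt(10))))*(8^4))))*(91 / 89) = -144 / 1705 + 2457*sqrt(10) / 729088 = -0.07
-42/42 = -1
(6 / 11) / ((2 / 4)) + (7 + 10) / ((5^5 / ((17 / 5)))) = 190679 / 171875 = 1.11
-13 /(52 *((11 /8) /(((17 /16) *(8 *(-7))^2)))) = -6664 /11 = -605.82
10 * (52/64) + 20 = 225/8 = 28.12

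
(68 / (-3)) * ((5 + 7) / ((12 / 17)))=-1156 / 3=-385.33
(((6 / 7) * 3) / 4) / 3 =3 / 14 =0.21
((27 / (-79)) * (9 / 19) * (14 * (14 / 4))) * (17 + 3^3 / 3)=-309582 / 1501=-206.25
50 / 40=1.25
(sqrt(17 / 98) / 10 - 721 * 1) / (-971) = 721 / 971 - sqrt(34) / 135940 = 0.74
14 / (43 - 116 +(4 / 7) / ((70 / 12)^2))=-120050 / 625831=-0.19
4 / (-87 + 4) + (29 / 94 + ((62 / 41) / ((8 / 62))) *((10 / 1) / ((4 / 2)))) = 9413788 / 159941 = 58.86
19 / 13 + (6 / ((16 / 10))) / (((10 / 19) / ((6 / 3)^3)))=760 / 13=58.46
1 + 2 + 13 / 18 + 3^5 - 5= 4351 / 18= 241.72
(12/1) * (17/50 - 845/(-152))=67251/950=70.79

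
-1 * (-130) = 130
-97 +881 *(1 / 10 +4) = 35151 / 10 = 3515.10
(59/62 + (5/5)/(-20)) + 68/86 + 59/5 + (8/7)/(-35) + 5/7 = 14.17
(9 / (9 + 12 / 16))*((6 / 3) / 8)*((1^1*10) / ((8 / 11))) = 165 / 52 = 3.17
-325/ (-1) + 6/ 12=651/ 2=325.50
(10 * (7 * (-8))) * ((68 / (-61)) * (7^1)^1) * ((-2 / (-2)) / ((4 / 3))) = 3277.38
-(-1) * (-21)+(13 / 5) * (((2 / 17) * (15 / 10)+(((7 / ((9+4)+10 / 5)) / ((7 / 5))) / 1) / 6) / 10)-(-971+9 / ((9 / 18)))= 14260523 / 15300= 932.06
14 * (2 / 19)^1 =28 / 19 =1.47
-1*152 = -152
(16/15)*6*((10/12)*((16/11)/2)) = 128/33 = 3.88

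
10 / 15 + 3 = 11 / 3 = 3.67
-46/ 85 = -0.54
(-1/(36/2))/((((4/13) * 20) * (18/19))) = -247/25920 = -0.01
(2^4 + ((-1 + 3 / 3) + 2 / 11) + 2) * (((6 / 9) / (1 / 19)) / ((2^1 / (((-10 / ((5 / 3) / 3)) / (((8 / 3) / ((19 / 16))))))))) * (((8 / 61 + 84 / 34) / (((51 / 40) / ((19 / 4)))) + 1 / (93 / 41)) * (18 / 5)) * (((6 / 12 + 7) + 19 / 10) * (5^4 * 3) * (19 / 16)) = -271142838619948125 / 384735296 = -704751660.27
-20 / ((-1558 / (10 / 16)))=25 / 3116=0.01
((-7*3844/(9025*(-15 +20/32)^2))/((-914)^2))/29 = -430528/722891784843125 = -0.00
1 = 1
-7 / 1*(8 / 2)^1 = -28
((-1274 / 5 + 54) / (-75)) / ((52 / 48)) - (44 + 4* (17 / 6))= -257702 / 4875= -52.86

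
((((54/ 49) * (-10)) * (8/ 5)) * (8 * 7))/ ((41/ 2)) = -13824/ 287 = -48.17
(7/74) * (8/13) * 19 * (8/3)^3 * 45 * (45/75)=272384/481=566.29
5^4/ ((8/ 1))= 625/ 8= 78.12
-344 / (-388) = 86 / 97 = 0.89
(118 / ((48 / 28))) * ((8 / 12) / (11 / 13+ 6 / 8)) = 21476 / 747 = 28.75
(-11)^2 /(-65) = -121 /65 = -1.86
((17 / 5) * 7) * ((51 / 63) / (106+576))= 289 / 10230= 0.03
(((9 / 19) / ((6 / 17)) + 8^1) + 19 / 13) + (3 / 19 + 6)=441 / 26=16.96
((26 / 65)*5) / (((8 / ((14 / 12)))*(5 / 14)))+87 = 5269 / 60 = 87.82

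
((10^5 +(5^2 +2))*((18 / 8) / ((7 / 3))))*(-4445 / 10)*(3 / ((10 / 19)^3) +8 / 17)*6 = -5414374991.06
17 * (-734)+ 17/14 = -12476.79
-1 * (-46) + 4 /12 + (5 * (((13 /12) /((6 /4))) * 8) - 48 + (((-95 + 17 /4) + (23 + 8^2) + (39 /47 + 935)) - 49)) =1540231 /1692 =910.30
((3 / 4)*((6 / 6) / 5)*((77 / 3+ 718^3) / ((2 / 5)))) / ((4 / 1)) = 1110438773 / 32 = 34701211.66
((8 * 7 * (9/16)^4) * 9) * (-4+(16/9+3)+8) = 3628233/8192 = 442.90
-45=-45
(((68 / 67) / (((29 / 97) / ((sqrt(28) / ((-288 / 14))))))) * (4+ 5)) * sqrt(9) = -34629 * sqrt(7) / 3886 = -23.58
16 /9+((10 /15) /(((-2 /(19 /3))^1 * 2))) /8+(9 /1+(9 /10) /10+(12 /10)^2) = 14611 /1200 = 12.18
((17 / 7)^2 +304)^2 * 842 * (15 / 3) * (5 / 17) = 4853797936250 / 40817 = 118916087.32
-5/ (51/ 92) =-460/ 51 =-9.02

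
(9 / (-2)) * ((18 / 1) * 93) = -7533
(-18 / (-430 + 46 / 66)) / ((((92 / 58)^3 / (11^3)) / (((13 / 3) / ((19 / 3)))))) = 125334851499 / 13100111564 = 9.57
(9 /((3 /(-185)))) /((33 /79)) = -14615 /11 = -1328.64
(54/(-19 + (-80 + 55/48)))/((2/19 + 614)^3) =-555579/233163112026922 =-0.00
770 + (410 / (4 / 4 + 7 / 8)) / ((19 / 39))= 23158 / 19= 1218.84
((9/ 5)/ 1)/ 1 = 9/ 5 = 1.80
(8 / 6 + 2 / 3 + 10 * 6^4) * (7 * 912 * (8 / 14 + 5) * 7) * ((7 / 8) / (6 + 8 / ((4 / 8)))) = 128355615.82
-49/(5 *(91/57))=-399/65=-6.14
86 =86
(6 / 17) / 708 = 1 / 2006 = 0.00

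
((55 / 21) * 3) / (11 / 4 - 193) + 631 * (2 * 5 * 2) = 12619.96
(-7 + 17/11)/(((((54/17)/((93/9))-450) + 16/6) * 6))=7905/3887114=0.00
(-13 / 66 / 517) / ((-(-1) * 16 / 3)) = -13 / 181984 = -0.00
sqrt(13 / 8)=sqrt(26) / 4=1.27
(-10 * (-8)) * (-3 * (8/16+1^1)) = -360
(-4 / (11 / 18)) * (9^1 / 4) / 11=-162 / 121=-1.34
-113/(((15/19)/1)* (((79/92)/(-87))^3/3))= 1100913720585408/2465195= 446582814.17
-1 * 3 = -3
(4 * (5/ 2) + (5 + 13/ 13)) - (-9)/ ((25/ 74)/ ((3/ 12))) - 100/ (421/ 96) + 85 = 84.86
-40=-40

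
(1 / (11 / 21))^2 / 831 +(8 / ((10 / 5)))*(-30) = -4021893 / 33517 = -120.00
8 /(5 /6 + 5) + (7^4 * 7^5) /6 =6725602.54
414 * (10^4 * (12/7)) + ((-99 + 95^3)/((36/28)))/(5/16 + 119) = 7102731.29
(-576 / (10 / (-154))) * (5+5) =88704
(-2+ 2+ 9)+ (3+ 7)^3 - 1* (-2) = 1011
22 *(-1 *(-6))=132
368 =368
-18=-18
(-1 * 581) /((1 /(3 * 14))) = -24402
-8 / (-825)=8 / 825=0.01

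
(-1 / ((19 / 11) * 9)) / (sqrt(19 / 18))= -11 * sqrt(38) / 1083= -0.06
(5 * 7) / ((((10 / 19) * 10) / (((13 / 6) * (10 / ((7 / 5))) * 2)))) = 1235 / 6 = 205.83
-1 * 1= -1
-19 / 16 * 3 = -57 / 16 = -3.56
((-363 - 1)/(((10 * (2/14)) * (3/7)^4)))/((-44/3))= 1529437/2970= 514.96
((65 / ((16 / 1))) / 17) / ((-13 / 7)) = -35 / 272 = -0.13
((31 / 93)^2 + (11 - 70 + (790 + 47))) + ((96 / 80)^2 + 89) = 195424 / 225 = 868.55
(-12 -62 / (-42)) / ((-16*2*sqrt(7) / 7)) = 221*sqrt(7) / 672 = 0.87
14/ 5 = 2.80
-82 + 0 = -82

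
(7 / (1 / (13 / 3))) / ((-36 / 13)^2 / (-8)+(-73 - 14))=-15379 / 44595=-0.34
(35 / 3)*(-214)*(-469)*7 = 24589670 / 3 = 8196556.67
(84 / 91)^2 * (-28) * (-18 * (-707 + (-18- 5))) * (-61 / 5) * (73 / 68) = 4105848.89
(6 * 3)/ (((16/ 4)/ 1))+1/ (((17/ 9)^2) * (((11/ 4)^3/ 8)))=3544875/ 769318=4.61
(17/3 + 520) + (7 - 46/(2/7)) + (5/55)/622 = 7628833/20526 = 371.67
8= 8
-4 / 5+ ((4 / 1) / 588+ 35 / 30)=183 / 490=0.37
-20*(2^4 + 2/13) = -4200/13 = -323.08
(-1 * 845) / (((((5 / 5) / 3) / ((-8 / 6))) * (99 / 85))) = 287300 / 99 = 2902.02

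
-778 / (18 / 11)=-475.44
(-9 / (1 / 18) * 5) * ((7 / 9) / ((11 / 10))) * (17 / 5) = -21420 / 11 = -1947.27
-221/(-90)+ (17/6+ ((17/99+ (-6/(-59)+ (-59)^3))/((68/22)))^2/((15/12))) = 1439081289535119442/407433645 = 3532062968.28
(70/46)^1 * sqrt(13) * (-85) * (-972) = 2891700 * sqrt(13)/23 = 453311.85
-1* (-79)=79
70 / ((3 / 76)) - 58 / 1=5146 / 3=1715.33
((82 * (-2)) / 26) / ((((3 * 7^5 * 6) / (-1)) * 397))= 41 / 780668343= 0.00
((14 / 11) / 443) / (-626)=-0.00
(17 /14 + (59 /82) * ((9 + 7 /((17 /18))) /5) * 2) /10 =289699 /487900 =0.59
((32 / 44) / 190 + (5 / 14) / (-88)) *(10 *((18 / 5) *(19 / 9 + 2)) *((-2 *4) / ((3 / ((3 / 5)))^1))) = 1998 / 36575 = 0.05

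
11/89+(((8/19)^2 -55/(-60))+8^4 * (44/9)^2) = 1019126048117/10409796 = 97900.67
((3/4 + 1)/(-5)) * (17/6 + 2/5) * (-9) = 2037/200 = 10.18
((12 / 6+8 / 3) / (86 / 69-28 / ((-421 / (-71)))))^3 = -311403805540541 / 128657606028587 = -2.42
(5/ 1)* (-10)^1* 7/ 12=-175/ 6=-29.17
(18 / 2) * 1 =9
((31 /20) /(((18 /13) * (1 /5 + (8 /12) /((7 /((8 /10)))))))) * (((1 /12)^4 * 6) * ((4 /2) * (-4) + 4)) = -2821 /601344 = -0.00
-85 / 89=-0.96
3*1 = 3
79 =79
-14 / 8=-7 / 4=-1.75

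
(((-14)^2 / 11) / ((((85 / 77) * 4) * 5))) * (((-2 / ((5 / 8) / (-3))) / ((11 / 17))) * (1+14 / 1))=49392 / 275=179.61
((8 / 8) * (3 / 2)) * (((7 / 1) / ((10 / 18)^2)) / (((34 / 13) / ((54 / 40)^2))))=16120377 / 680000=23.71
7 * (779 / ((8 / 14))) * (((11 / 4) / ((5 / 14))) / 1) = 2939167 / 40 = 73479.18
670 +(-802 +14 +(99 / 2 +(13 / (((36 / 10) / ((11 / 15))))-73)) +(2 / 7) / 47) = -1233367 / 8883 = -138.85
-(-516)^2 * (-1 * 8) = 2130048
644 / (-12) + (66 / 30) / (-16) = -12913 / 240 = -53.80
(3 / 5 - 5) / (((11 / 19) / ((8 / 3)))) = -304 / 15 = -20.27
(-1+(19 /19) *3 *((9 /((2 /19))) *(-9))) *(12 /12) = -4619 /2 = -2309.50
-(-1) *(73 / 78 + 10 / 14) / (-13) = -901 / 7098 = -0.13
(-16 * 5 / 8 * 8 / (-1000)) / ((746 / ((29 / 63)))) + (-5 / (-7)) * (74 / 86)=0.61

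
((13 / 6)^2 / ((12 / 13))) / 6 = 2197 / 2592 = 0.85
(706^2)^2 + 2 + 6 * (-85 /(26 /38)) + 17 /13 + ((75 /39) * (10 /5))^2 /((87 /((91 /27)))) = 7586564805790249 /30537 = 248438445354.50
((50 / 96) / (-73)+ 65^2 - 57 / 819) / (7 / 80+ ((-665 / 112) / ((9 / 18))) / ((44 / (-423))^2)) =-6520331515720 / 1693656080571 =-3.85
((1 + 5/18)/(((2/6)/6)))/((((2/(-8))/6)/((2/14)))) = -552/7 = -78.86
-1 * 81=-81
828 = 828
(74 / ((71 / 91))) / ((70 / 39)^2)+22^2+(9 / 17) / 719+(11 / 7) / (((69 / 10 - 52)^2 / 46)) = 513.48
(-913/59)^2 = 833569/3481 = 239.46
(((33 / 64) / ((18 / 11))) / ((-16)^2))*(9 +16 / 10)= 6413 / 491520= 0.01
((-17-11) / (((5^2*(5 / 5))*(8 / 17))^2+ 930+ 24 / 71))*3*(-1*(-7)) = -6032586 / 10964803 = -0.55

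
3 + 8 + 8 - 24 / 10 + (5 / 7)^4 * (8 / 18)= 1806047 / 108045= 16.72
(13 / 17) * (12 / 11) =156 / 187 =0.83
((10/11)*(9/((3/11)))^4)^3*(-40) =-50124403154109240000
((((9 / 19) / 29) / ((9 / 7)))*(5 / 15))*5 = 35 / 1653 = 0.02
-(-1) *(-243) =-243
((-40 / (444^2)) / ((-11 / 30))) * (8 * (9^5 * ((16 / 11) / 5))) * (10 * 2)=251942400 / 165649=1520.94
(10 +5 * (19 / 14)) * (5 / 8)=1175 / 112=10.49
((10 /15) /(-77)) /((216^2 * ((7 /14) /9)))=-1 /299376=-0.00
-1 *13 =-13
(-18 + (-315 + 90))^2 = 59049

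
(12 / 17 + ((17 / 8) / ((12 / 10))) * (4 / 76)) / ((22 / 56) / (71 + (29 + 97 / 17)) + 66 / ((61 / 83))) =3168771697 / 356130051860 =0.01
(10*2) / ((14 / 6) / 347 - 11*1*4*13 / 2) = -20820 / 297719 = -0.07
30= 30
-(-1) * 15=15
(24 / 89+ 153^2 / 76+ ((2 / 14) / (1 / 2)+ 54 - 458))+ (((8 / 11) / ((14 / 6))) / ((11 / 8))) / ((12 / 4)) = -546304273 / 5729108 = -95.36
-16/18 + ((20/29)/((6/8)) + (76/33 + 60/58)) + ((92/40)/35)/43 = 3.37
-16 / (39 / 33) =-13.54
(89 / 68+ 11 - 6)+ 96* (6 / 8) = 5325 / 68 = 78.31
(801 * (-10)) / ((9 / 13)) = -11570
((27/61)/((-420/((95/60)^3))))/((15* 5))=-0.00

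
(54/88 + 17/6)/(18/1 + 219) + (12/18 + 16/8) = 83879/31284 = 2.68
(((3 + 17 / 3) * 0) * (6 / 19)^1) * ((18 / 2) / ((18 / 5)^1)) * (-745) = 0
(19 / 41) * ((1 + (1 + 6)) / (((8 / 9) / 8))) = 1368 / 41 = 33.37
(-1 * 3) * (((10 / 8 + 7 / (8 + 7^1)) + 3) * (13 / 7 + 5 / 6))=-31979 / 840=-38.07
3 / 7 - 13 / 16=-0.38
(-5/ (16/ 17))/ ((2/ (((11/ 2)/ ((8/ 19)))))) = -17765/ 512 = -34.70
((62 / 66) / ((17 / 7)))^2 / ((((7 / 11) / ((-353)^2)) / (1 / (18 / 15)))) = 4191223715 / 171666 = 24414.99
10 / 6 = 5 / 3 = 1.67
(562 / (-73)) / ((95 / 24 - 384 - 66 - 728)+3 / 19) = 256272 / 39076243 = 0.01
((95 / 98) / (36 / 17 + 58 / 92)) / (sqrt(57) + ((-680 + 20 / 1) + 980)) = 11886400 / 10776820243 - 37145 * sqrt(57) / 10776820243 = 0.00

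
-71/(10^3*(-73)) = 71/73000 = 0.00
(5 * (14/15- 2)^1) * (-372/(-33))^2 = -246016/363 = -677.73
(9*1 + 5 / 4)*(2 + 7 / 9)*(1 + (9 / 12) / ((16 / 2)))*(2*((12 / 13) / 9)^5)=574000 / 812017791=0.00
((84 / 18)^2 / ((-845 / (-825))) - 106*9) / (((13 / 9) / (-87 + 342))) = -164664.07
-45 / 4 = -11.25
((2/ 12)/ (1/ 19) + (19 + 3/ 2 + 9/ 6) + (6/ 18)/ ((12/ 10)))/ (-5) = -229/ 45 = -5.09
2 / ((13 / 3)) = 6 / 13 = 0.46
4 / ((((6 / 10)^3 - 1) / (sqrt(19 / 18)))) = -125 * sqrt(38) / 147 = -5.24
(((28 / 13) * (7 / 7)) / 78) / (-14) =-1 / 507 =-0.00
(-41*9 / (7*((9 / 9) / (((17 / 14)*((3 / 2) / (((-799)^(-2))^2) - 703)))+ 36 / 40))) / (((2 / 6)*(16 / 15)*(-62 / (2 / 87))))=18555951493398825 / 303798641295957304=0.06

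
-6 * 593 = -3558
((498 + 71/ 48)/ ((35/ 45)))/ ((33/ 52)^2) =578825/ 363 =1594.56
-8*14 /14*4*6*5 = -960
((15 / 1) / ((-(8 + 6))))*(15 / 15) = -15 / 14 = -1.07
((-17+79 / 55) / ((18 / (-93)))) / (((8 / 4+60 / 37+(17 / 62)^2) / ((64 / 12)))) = 30193297664 / 260265555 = 116.01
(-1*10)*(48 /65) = -96 /13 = -7.38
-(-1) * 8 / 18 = 4 / 9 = 0.44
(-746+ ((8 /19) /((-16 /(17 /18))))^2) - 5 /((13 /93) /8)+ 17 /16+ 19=-3077832679 /3041064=-1012.09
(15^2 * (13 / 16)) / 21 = 975 / 112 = 8.71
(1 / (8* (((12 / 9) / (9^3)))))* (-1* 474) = -518319 / 16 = -32394.94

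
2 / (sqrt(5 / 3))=2 *sqrt(15) / 5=1.55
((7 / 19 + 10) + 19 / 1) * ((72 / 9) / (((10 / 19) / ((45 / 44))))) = 5022 / 11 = 456.55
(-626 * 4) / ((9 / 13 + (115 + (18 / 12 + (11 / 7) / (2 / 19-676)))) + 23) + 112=94.14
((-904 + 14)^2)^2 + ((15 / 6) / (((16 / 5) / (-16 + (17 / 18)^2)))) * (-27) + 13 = 240930205567367 / 384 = 627422410331.68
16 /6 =8 /3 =2.67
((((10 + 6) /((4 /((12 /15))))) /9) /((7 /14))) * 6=4.27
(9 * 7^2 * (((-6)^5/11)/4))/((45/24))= -2286144/55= -41566.25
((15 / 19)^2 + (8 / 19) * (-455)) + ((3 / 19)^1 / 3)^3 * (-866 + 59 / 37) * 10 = -48781135 / 253783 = -192.22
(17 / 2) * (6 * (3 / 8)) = 153 / 8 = 19.12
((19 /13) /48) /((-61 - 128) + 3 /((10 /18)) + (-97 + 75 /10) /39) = -95 /579992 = -0.00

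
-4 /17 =-0.24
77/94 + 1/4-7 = -5.93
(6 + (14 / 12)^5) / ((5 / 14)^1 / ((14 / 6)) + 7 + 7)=3109687 / 5392656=0.58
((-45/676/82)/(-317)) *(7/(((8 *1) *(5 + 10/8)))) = 63/175719440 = 0.00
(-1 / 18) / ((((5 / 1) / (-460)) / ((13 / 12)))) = 299 / 54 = 5.54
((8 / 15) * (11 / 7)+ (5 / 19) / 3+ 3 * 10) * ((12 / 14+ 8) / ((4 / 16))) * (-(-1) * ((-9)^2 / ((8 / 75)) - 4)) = 11557884101 / 13965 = 827632.23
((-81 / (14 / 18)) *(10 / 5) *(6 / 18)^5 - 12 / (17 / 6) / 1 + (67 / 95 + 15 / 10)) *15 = -195837 / 4522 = -43.31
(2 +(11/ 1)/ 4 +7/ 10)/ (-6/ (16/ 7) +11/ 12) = -654/ 205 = -3.19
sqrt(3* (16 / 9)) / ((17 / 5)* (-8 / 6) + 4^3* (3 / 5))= 5* sqrt(3) / 127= 0.07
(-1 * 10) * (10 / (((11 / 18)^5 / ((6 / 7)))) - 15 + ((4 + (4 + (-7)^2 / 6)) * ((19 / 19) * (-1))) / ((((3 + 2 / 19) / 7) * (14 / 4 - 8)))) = -1682107465820 / 1795879701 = -936.65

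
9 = 9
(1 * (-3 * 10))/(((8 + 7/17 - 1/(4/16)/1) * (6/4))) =-68/15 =-4.53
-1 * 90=-90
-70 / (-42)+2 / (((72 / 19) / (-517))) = -9763 / 36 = -271.19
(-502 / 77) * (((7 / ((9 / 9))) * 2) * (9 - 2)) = -7028 / 11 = -638.91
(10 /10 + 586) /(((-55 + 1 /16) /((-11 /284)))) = 25828 /62409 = 0.41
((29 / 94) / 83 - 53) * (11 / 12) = -4548247 / 93624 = -48.58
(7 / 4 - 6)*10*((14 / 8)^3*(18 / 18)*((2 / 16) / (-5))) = 5.69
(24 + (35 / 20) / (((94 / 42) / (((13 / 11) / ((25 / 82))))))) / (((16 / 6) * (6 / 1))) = 698751 / 413600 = 1.69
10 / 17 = 0.59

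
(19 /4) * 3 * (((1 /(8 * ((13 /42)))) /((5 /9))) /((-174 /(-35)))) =25137 /12064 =2.08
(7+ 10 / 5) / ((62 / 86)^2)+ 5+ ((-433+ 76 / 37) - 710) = -39775113 / 35557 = -1118.63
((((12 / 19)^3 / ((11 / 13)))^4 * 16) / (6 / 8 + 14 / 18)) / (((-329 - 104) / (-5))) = 146679981063920418816 / 154345699586217019826363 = 0.00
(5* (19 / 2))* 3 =285 / 2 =142.50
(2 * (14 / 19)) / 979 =28 / 18601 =0.00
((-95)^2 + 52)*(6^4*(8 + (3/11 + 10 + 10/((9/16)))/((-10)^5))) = 6469858738539/68750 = 94107036.20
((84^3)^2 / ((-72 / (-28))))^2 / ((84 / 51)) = 11331656277049274793984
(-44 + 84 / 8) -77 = -221 / 2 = -110.50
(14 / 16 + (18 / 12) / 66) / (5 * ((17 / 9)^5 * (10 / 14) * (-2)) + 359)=32654097 / 6810961256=0.00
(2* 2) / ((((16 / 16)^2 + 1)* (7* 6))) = 1 / 21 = 0.05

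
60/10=6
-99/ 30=-33/ 10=-3.30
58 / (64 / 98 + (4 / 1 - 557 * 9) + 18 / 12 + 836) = -5684 / 408743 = -0.01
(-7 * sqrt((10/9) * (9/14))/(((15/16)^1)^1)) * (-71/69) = 1136 * sqrt(35)/1035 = 6.49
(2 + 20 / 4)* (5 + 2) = 49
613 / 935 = 0.66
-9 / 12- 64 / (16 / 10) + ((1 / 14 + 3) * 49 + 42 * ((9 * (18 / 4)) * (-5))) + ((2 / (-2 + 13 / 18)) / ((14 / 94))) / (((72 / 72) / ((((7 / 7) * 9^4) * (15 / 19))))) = -768796999 / 12236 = -62830.75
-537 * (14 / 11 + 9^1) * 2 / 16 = -60681 / 88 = -689.56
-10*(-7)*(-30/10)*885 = -185850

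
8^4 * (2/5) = 8192/5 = 1638.40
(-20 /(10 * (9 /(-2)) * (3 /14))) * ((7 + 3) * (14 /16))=490 /27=18.15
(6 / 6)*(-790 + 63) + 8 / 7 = -5081 / 7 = -725.86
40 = 40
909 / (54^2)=0.31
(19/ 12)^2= 361/ 144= 2.51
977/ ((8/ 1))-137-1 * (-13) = -15/ 8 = -1.88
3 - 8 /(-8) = 4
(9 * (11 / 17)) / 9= 11 / 17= 0.65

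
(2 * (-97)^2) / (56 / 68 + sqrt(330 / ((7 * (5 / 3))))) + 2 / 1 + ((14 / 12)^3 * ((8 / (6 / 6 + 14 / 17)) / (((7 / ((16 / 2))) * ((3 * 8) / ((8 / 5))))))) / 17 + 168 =-27438380264 / 70119675 + 8157603 * sqrt(154) / 27925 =3233.87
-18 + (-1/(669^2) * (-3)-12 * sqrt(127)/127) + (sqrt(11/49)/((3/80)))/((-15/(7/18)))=-19.39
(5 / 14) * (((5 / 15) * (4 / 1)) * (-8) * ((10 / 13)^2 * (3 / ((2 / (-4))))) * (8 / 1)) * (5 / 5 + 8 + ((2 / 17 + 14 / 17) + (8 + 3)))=45568000 / 20111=2265.82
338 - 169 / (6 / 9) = 169 / 2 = 84.50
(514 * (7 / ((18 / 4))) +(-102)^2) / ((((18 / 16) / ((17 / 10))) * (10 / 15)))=25394.73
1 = 1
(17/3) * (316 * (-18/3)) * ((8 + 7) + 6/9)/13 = -504968/39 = -12947.90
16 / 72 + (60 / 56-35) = -4247 / 126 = -33.71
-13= -13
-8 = -8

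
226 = 226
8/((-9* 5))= -0.18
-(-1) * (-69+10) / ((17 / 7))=-413 / 17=-24.29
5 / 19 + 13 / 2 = 257 / 38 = 6.76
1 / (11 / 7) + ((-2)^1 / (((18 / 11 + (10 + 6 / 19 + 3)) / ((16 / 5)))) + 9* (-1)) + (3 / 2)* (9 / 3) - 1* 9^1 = -4569011 / 343750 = -13.29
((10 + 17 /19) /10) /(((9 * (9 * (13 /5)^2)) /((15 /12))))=575 /231192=0.00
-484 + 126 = -358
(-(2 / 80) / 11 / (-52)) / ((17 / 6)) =3 / 194480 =0.00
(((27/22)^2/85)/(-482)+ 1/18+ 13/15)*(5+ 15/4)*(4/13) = 1152046861/464009832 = 2.48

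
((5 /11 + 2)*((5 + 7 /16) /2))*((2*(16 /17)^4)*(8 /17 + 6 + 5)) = 1876193280 /15618427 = 120.13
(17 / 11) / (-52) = -0.03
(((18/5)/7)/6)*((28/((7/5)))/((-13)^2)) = 12/1183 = 0.01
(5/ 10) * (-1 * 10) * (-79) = 395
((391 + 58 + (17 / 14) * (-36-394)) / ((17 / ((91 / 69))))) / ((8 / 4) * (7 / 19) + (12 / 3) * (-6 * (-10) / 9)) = -63232 / 305371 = -0.21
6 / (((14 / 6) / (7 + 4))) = 198 / 7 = 28.29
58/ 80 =29/ 40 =0.72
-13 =-13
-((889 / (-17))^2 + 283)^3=-663301242930283712 / 24137569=-27480035082.67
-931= -931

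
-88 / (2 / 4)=-176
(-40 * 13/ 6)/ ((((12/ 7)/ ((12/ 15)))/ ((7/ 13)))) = -196/ 9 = -21.78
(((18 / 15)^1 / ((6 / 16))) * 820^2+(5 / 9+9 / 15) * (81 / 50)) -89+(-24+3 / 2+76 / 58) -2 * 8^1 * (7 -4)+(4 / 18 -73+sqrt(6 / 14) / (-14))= 140382171523 / 65250 -sqrt(21) / 98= 2151450.86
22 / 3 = 7.33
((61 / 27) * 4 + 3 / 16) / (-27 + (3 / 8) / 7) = -27895 / 81486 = -0.34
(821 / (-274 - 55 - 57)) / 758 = -821 / 292588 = -0.00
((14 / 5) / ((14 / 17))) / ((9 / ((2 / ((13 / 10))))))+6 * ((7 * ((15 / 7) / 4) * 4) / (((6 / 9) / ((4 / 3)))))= 21128 / 117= 180.58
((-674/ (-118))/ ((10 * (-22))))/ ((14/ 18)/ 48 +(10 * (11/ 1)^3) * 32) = -36396/ 597071715515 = -0.00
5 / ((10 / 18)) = 9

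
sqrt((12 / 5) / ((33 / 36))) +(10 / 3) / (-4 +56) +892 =12* sqrt(55) / 55 +69581 / 78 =893.68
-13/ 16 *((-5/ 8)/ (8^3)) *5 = 325/ 65536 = 0.00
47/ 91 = 0.52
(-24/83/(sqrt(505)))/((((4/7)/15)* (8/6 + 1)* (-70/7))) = 27* sqrt(505)/41915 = 0.01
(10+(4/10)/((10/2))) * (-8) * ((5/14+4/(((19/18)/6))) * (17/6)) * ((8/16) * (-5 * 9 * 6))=67671288/95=712329.35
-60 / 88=-15 / 22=-0.68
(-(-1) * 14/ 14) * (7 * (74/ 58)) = 259/ 29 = 8.93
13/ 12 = 1.08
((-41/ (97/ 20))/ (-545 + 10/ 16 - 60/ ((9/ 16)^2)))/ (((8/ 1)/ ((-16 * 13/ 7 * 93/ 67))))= -85655232/ 1442537537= -0.06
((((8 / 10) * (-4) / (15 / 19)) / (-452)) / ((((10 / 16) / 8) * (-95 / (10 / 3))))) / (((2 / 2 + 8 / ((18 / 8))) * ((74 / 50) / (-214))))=109568 / 857105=0.13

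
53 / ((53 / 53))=53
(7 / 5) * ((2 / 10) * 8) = 56 / 25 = 2.24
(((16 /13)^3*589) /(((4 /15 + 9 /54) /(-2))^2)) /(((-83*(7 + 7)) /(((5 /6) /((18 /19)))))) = -11459584000 /647163699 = -17.71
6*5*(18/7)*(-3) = -231.43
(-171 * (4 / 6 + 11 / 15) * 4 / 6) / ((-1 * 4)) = 399 / 10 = 39.90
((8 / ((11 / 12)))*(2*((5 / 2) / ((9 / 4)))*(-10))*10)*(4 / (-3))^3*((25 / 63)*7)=102400000 / 8019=12769.67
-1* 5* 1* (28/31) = -140/31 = -4.52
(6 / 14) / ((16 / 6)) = 9 / 56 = 0.16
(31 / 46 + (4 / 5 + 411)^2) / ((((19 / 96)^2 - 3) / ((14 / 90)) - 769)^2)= 5010006028582912 / 18346517516449175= 0.27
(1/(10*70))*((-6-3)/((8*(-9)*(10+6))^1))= 1/89600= 0.00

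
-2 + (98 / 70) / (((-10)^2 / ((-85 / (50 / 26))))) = -6547 / 2500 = -2.62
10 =10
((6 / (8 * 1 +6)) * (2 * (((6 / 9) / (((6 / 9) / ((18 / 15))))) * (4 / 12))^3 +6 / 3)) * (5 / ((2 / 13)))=741 / 25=29.64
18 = 18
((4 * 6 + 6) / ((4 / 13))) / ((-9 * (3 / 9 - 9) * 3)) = 5 / 12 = 0.42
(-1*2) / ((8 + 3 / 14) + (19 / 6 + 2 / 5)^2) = -12600 / 131893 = -0.10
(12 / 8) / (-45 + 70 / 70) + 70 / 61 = 5977 / 5368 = 1.11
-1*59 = -59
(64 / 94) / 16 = 2 / 47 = 0.04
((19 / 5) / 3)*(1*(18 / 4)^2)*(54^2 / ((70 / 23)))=8601471 / 350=24575.63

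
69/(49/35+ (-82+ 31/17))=-1955/2232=-0.88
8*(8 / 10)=6.40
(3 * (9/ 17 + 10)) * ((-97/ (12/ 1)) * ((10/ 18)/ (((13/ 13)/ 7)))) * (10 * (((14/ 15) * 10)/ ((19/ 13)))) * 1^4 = -553011550/ 8721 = -63411.48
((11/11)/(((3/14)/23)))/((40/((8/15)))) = 322/225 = 1.43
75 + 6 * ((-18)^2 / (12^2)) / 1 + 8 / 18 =1601 / 18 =88.94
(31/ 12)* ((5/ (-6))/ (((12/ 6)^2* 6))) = -155/ 1728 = -0.09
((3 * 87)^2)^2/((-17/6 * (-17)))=27842823846/289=96341951.02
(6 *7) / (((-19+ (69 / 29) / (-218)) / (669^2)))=-118838186964 / 120187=-988777.38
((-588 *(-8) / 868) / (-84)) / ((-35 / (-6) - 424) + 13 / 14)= 21 / 135811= 0.00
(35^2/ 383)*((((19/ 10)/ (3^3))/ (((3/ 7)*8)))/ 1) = 32585/ 496368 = 0.07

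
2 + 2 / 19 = 40 / 19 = 2.11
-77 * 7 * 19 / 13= -10241 / 13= -787.77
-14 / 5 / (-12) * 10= 7 / 3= 2.33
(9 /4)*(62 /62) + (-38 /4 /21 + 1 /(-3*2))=1.63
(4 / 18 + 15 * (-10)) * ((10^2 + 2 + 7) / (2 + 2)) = -36733 / 9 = -4081.44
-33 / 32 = -1.03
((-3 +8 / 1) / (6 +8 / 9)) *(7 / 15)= 21 / 62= 0.34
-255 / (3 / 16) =-1360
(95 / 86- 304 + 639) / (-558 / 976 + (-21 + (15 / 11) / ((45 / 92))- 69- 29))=-2.88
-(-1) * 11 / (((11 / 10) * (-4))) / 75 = -1 / 30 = -0.03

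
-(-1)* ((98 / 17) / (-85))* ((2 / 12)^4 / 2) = -49 / 1872720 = -0.00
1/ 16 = 0.06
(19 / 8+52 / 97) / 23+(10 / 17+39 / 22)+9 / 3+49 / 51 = 64565231 / 10012728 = 6.45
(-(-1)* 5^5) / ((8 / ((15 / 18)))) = 15625 / 48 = 325.52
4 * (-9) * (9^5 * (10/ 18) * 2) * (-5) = 11809800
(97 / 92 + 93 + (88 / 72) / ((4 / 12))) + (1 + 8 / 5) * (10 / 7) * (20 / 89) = 16946453 / 171948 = 98.56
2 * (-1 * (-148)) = 296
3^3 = 27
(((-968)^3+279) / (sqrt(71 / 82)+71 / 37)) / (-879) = 2751956183402 / 3914187-1241736326657 * sqrt(5822) / 277907277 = 362141.96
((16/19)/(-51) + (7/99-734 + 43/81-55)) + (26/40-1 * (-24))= -4396124071/5755860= -763.76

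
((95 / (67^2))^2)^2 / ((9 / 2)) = 162901250 / 3654609098009769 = 0.00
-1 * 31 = -31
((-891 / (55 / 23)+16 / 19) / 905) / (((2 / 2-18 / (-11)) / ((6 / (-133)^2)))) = -2330922 / 44103541475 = -0.00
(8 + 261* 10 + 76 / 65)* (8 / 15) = 1361968 / 975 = 1396.89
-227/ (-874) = 227/ 874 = 0.26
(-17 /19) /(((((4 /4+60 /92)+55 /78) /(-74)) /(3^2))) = 20311668 /80351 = 252.79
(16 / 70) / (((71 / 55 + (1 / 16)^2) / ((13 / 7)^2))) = 3807232 / 6253233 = 0.61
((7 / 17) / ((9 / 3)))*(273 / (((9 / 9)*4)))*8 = 1274 / 17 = 74.94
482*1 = 482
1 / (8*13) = 1 / 104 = 0.01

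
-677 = -677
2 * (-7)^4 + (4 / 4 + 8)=4811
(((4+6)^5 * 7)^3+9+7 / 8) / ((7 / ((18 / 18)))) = 49000000000000001.41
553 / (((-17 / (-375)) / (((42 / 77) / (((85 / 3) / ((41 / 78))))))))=123.44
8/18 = 4/9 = 0.44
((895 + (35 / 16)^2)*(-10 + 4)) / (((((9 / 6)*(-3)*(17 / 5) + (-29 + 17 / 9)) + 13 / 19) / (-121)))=-71491025925 / 4566592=-15655.23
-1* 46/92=-1/2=-0.50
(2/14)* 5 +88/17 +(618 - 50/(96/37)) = 3453589/5712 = 604.62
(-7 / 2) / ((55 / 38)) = -133 / 55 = -2.42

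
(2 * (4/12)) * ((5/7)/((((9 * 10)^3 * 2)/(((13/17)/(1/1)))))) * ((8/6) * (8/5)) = 52/97594875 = 0.00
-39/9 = -13/3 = -4.33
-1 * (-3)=3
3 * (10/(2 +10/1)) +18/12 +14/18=43/9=4.78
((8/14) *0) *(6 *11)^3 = 0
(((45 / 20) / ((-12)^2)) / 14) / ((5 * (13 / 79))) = 79 / 58240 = 0.00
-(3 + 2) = -5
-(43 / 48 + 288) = -13867 / 48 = -288.90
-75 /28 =-2.68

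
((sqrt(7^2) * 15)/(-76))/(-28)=15/304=0.05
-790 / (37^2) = -0.58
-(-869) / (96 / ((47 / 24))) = 40843 / 2304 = 17.73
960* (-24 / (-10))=2304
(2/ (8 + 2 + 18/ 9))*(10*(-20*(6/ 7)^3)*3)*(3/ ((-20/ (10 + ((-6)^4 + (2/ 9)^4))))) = 342747280/ 27783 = 12336.58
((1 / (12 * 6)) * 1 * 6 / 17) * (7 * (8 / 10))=7 / 255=0.03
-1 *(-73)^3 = 389017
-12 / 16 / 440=-3 / 1760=-0.00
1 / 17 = 0.06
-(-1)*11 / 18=11 / 18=0.61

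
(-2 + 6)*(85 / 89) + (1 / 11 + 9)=12640 / 979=12.91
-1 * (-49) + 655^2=429074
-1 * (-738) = 738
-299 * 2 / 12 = -299 / 6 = -49.83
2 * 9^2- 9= 153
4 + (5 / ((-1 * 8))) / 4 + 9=411 / 32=12.84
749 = 749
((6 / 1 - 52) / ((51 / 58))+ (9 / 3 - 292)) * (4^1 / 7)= -69628 / 357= -195.04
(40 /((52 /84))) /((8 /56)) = 5880 /13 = 452.31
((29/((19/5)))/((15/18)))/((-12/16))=-232/19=-12.21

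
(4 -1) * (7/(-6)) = -7/2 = -3.50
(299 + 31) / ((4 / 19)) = 1567.50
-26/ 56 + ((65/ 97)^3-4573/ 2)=-58435326055/ 25554844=-2286.66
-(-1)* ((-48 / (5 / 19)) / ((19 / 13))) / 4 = -156 / 5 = -31.20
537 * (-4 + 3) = -537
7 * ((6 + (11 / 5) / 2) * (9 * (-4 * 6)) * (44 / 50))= -1180872 / 125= -9446.98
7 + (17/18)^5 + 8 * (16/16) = 29763377/1889568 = 15.75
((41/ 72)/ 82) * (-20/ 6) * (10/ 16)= -0.01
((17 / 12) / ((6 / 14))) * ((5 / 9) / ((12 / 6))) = 595 / 648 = 0.92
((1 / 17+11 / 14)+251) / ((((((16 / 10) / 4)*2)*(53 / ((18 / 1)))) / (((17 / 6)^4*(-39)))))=-19141219955 / 71232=-268716.59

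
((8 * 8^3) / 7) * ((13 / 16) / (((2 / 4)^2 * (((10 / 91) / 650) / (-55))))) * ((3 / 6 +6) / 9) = -4021388800 / 9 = -446820977.78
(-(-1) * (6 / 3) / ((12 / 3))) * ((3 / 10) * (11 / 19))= 33 / 380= 0.09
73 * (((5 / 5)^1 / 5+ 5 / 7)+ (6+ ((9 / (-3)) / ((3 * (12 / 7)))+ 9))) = 470047 / 420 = 1119.16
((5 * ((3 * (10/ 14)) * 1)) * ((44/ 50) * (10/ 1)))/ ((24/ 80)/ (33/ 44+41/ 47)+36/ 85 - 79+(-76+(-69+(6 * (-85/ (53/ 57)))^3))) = -1273679954250/ 2229063767629662607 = -0.00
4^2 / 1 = 16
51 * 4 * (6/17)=72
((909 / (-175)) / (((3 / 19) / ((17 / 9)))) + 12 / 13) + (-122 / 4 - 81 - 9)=-2480423 / 13650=-181.72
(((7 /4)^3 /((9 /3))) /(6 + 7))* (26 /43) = 343 /4128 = 0.08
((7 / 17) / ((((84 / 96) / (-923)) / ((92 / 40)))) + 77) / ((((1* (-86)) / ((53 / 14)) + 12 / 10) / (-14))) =-29075641 / 48467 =-599.91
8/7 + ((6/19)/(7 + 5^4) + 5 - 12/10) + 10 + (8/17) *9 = 68513429/3572380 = 19.18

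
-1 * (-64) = 64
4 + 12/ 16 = 19/ 4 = 4.75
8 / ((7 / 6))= 48 / 7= 6.86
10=10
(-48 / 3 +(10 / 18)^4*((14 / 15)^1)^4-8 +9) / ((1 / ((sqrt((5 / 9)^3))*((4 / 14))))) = -79331990*sqrt(5) / 100442349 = -1.77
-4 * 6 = -24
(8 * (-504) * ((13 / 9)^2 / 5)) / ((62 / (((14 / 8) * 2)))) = -132496 / 1395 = -94.98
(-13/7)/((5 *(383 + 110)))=-13/17255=-0.00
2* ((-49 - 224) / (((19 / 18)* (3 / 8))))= -1379.37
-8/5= -1.60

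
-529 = -529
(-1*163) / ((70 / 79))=-12877 / 70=-183.96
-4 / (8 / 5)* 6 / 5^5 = -3 / 625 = -0.00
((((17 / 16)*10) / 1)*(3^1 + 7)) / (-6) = -425 / 24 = -17.71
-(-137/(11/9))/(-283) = -1233/3113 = -0.40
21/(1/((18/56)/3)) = 2.25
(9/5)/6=3/10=0.30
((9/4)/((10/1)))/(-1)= -9/40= -0.22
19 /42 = 0.45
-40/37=-1.08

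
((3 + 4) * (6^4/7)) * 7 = 9072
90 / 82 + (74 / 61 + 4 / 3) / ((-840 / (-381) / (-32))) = -9417623 / 262605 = -35.86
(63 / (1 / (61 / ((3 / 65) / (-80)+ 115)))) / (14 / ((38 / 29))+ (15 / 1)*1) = 778050 / 597997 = 1.30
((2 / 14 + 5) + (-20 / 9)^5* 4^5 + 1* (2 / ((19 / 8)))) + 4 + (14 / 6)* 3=-435681008309 / 7853517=-55475.91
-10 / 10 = -1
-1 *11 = -11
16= 16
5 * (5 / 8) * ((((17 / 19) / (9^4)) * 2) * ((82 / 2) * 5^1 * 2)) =87125 / 249318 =0.35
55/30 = 11/6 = 1.83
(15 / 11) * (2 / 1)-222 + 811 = 591.73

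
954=954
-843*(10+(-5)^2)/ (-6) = 9835/ 2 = 4917.50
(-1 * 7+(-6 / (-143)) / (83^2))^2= 47553202349689 / 970475206129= 49.00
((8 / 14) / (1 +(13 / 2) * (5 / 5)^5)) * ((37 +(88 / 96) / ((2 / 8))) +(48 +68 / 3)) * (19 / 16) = 3173 / 315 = 10.07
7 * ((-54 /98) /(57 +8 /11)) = -297 /4445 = -0.07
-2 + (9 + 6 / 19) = 139 / 19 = 7.32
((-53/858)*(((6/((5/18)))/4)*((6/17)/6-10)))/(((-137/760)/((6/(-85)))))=2827656/2177615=1.30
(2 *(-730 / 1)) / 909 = -1460 / 909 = -1.61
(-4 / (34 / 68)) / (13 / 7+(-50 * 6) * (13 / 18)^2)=189 / 3653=0.05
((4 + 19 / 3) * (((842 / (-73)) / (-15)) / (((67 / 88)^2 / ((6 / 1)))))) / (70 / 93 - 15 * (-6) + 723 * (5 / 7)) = 87726107392 / 647652158375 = 0.14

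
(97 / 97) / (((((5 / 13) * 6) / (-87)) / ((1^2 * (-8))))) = 1508 / 5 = 301.60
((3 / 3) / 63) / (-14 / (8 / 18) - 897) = -0.00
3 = 3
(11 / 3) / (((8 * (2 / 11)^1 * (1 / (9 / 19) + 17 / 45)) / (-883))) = -1602645 / 1792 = -894.33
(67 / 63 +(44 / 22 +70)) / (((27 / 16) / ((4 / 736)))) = 9206 / 39123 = 0.24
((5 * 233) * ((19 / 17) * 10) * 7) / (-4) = -774725 / 34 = -22786.03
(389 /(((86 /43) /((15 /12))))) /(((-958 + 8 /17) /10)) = -165325 /65112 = -2.54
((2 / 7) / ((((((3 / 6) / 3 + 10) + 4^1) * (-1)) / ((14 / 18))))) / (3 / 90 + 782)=-8 / 398837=-0.00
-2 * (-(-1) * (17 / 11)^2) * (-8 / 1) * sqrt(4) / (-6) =-4624 / 363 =-12.74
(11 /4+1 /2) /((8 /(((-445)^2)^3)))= 100949324726453125 /32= 3154666397701660.16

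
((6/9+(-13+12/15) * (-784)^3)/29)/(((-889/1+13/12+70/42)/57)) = -6702130348792/514025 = -13038529.93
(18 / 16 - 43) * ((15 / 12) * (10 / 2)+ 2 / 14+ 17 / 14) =-71355 / 224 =-318.55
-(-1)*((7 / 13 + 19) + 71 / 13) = 25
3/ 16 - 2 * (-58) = 1859/ 16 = 116.19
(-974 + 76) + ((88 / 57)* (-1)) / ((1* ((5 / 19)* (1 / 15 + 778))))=-952786 / 1061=-898.01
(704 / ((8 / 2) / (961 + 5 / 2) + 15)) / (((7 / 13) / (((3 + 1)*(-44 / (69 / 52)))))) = -161403793408 / 13964979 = -11557.75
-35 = -35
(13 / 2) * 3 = 39 / 2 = 19.50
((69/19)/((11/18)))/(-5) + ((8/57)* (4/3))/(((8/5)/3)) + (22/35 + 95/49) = 265709/153615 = 1.73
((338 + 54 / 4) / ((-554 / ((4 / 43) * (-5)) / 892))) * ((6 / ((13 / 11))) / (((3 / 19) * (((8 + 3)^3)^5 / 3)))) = 357433320 / 58801603481529786163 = 0.00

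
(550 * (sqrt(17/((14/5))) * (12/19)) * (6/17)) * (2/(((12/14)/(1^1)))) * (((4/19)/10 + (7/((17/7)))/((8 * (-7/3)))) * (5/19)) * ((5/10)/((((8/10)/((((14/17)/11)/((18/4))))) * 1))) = -1507625 * sqrt(1190)/202189602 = -0.26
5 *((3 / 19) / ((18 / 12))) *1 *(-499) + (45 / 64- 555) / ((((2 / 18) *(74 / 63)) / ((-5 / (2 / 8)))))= 1904952715 / 22496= 84679.62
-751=-751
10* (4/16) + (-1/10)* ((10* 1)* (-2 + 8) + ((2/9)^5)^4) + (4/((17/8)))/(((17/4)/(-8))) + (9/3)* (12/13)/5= -2964123942576296579685439/456763491296768815053570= -6.49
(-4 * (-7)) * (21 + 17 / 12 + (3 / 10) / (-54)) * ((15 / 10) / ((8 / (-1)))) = -117.66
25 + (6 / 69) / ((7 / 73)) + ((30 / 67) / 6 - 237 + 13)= -2136026 / 10787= -198.02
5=5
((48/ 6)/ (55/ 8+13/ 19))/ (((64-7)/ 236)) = 15104/ 3447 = 4.38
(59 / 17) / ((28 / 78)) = 2301 / 238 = 9.67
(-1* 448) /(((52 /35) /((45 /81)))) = -167.52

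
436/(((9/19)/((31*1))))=256804/9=28533.78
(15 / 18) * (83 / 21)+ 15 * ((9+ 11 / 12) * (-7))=-261565 / 252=-1037.96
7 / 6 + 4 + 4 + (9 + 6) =145 / 6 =24.17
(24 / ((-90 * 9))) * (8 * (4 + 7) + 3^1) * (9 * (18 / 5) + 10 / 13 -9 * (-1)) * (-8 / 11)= 613984 / 7425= 82.69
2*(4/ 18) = 4/ 9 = 0.44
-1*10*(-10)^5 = 1000000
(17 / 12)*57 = 323 / 4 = 80.75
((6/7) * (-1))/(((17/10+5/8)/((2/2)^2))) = -80/217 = -0.37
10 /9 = 1.11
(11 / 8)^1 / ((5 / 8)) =11 / 5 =2.20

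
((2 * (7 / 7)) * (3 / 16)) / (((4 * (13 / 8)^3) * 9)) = 16 / 6591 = 0.00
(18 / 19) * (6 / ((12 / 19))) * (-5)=-45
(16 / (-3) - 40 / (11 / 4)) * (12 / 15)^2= -10496 / 825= -12.72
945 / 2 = 472.50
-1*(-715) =715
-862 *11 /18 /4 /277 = -4741 /9972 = -0.48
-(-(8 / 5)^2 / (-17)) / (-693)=64 / 294525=0.00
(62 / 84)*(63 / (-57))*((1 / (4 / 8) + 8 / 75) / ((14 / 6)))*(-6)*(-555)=-1631034 / 665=-2452.68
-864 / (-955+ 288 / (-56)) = 0.90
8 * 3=24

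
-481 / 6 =-80.17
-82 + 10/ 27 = -2204/ 27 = -81.63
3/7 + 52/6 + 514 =10985/21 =523.10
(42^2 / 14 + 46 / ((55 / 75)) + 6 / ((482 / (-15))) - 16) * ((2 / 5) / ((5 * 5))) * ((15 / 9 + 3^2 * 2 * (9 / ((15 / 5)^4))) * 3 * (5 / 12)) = 91481 / 7230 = 12.65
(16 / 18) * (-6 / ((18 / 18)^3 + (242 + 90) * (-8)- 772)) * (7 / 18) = 56 / 92529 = 0.00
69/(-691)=-69/691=-0.10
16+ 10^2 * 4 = 416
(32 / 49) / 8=4 / 49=0.08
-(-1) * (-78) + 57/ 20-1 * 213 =-5763/ 20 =-288.15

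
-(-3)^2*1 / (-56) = 9 / 56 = 0.16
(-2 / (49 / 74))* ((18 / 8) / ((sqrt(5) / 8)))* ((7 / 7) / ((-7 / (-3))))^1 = -7992* sqrt(5) / 1715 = -10.42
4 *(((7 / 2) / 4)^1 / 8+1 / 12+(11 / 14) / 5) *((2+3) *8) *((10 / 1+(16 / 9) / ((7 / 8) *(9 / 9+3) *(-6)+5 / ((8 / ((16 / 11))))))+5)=9961187 / 11934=834.69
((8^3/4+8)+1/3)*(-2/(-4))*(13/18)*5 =26585/108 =246.16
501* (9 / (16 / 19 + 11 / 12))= 1028052 / 401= 2563.72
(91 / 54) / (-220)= -91 / 11880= -0.01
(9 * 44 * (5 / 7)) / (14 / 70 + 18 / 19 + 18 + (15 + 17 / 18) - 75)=-3385800 / 477701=-7.09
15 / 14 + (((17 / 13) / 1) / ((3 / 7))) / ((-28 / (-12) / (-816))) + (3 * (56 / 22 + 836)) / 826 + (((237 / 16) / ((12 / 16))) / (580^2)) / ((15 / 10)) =-126709799583539 / 119204685600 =-1062.96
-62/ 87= -0.71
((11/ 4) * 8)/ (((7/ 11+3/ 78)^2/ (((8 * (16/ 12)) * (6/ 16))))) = 7198048/ 37249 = 193.24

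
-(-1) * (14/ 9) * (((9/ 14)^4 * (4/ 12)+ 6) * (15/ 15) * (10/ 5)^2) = 77561/ 2058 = 37.69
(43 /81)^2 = 0.28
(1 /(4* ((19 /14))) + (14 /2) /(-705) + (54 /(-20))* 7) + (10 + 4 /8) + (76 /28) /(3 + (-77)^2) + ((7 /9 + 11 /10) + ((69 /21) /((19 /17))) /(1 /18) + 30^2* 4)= 6084819322147 /1668641940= 3646.57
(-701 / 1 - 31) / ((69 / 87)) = -21228 / 23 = -922.96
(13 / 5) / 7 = 13 / 35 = 0.37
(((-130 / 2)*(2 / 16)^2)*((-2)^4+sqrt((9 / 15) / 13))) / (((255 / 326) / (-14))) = 1141*sqrt(195) / 4080+14833 / 51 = 294.75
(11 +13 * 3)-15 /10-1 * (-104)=305 /2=152.50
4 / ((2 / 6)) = 12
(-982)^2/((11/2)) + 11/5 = 9643361/55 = 175333.84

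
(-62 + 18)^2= 1936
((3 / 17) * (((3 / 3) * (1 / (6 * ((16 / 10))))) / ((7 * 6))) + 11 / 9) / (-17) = -41903 / 582624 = -0.07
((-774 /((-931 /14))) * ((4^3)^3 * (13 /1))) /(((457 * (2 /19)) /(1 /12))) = 219807744 /3199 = 68711.39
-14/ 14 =-1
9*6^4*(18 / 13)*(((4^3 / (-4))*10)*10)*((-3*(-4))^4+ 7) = -6968054937600 / 13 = -536004225969.23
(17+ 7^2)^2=4356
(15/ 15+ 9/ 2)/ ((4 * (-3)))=-11/ 24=-0.46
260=260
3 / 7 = 0.43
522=522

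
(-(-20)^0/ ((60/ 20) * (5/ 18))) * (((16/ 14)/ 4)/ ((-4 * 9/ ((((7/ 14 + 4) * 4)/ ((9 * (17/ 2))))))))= 4/ 1785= 0.00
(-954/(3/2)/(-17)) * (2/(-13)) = -1272/221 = -5.76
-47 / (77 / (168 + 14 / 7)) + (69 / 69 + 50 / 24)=-100.68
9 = 9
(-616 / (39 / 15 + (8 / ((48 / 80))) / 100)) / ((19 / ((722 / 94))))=-175560 / 1927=-91.11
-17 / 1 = -17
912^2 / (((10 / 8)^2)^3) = 3406823424 / 15625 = 218036.70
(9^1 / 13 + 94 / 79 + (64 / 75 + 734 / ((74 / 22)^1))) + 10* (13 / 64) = 20335512677 / 91197600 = 222.98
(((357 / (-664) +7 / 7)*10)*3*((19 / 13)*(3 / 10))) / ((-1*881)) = -52497 / 7604792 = -0.01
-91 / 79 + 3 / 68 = -5951 / 5372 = -1.11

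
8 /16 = 1 /2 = 0.50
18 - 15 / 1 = 3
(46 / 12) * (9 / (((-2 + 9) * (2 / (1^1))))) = 69 / 28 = 2.46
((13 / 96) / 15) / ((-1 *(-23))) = 13 / 33120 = 0.00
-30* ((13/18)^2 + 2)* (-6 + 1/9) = 216505/486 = 445.48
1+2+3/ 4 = 15/ 4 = 3.75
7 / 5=1.40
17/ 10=1.70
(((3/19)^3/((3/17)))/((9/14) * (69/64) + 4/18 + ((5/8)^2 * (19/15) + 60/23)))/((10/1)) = 14188608/25562567035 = 0.00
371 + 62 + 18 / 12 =869 / 2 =434.50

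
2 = 2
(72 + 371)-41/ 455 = 201524/ 455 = 442.91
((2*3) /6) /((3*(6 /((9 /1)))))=1 /2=0.50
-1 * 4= -4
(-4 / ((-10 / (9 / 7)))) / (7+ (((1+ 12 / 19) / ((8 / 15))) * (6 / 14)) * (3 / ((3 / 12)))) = 684 / 30235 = 0.02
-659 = -659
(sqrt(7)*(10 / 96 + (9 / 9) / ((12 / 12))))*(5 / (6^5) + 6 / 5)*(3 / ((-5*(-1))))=2474093*sqrt(7) / 3110400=2.10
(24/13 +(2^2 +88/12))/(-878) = -257/17121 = -0.02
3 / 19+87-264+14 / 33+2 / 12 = -73673 / 418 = -176.25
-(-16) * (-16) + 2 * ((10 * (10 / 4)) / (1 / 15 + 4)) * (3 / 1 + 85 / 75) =-12516 / 61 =-205.18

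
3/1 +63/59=240/59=4.07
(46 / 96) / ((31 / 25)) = 575 / 1488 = 0.39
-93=-93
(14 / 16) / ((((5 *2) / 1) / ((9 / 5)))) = 63 / 400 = 0.16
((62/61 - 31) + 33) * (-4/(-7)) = 1.72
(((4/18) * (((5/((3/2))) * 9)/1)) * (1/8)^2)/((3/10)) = 25/72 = 0.35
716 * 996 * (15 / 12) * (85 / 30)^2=21468365 / 3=7156121.67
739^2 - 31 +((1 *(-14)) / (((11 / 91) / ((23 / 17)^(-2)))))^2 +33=18627701310199 / 33860761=550126.48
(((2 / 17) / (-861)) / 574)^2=1 / 17646880270761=0.00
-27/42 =-9/14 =-0.64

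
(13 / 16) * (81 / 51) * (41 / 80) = 0.66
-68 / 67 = -1.01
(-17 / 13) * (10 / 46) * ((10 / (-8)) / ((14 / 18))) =3825 / 8372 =0.46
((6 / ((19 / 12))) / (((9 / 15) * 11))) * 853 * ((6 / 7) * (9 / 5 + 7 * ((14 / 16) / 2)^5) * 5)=384826092165 / 95879168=4013.66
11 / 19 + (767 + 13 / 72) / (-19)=-54445 / 1368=-39.80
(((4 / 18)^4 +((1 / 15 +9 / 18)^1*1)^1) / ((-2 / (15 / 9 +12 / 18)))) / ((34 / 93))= -8102563 / 4461480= -1.82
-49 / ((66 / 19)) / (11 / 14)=-6517 / 363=-17.95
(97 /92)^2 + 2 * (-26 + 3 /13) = -5548563 /110032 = -50.43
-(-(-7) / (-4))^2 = -49 / 16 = -3.06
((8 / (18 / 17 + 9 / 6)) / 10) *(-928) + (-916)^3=-11528633792 / 15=-768575586.13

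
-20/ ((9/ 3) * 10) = -2/ 3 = -0.67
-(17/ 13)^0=-1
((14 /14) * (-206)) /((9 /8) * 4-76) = 412 /143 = 2.88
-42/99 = -14/33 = -0.42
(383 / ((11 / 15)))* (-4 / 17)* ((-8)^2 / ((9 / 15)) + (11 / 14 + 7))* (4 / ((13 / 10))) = -66948400 / 1547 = -43276.28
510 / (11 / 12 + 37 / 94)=389.23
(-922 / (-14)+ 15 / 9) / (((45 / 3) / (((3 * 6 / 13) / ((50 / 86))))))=121948 / 11375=10.72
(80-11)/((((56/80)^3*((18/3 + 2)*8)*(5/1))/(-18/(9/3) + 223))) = 53475/392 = 136.42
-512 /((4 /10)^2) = -3200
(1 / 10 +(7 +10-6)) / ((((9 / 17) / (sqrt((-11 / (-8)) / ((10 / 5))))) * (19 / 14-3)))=-4403 * sqrt(11) / 1380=-10.58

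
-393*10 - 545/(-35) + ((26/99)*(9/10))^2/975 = -6216601784/1588125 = -3914.43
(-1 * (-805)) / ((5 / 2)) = 322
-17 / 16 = -1.06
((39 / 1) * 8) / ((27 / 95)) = 9880 / 9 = 1097.78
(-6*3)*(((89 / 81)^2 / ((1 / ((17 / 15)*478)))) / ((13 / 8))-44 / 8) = -1015783391 / 142155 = -7145.60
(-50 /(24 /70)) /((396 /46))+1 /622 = -6258281 /369468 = -16.94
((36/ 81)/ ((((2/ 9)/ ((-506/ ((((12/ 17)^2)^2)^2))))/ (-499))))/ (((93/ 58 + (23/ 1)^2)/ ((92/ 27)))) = 587405855919169309/ 11165079398400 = 52610.99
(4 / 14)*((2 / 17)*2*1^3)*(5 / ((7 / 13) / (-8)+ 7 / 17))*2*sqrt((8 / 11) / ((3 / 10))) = 33280*sqrt(165) / 140679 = 3.04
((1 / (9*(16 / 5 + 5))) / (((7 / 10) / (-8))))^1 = -400 / 2583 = -0.15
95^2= 9025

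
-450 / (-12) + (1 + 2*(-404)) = -1539 / 2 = -769.50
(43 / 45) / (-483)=-43 / 21735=-0.00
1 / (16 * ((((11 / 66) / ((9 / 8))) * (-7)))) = -27 / 448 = -0.06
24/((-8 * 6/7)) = -7/2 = -3.50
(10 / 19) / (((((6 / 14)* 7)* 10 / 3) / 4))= 0.21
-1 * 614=-614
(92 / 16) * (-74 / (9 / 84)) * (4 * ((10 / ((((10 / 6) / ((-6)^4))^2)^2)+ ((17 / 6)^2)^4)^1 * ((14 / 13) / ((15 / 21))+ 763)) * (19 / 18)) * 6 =-4317391592698310084334647903863 / 15352740000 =-281213098945094496769.61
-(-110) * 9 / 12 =165 / 2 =82.50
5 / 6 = 0.83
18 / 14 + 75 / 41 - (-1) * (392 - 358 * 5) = -400332 / 287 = -1394.89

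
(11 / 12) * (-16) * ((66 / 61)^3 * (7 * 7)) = -206613792 / 226981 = -910.27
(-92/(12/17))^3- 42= -59777605/27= -2213985.37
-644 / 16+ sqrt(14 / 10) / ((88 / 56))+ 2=-153 / 4+ 7*sqrt(35) / 55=-37.50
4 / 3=1.33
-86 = -86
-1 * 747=-747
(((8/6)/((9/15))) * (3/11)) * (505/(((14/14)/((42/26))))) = 70700/143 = 494.41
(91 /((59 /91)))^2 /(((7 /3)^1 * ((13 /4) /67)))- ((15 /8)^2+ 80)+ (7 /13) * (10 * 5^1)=503920839003 /2896192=173994.28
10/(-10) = -1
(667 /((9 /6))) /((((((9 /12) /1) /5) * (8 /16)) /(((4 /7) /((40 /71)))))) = 378856 /63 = 6013.59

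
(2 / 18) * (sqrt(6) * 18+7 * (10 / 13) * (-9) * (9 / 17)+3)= -1669 / 663+2 * sqrt(6)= 2.38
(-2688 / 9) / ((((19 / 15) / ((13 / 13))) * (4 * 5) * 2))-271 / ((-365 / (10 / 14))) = -52083 / 9709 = -5.36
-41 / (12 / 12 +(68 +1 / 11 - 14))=-451 / 606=-0.74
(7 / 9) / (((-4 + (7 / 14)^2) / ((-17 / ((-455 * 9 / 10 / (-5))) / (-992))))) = -17 / 391716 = -0.00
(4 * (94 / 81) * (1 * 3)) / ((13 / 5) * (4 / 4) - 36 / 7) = -5.48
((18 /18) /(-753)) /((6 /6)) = -1 /753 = -0.00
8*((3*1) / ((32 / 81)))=243 / 4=60.75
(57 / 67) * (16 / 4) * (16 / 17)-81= -88611 / 1139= -77.80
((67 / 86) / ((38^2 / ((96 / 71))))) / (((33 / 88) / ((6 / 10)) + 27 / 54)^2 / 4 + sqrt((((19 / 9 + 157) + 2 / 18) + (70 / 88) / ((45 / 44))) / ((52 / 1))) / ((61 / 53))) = -806462272512 / 7765904328325031 + 340699643904 * sqrt(130) / 7765904328325031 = 0.00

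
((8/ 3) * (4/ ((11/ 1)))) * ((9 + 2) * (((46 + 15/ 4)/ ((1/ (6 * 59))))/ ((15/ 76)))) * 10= 28554112/ 3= 9518037.33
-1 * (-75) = 75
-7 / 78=-0.09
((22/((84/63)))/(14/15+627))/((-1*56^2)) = -495/59075968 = -0.00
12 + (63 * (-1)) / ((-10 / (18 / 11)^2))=17466 / 605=28.87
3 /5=0.60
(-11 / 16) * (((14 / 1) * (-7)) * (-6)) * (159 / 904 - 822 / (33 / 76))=2767002609 / 3616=765210.90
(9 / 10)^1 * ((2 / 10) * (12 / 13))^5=1119744 / 5801453125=0.00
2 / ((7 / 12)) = 24 / 7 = 3.43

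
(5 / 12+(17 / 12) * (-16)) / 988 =-89 / 3952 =-0.02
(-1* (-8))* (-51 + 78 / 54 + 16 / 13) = -45232 / 117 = -386.60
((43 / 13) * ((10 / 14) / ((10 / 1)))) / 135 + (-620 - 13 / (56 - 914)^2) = -3686472499 / 5945940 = -620.00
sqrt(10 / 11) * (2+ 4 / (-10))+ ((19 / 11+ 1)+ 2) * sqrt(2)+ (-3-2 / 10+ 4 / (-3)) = -68 / 15+ 8 * sqrt(110) / 55+ 52 * sqrt(2) / 11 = 3.68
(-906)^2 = 820836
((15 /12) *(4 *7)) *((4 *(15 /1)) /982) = 1050 /491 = 2.14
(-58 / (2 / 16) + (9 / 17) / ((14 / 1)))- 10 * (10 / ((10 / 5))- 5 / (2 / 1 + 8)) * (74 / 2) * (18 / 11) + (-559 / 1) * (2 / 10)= -43201027 / 13090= -3300.31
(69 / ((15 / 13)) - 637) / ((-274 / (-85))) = -24531 / 137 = -179.06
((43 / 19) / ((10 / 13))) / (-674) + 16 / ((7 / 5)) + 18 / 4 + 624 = 573640857 / 896420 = 639.92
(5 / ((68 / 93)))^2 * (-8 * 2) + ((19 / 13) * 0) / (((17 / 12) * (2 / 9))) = -748.18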